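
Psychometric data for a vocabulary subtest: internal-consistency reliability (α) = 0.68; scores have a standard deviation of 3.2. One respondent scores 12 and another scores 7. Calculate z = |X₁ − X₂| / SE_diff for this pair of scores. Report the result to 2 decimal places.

SEM = 3.2000 × √(1 − 0.6800) = 3.2000 × √0.3200 ≈ 3.2000 × 0.5657 ≈ 1.8102
SE_diff = SEM × √2 ≈ 1.8102 × 1.4142 ≈ 2.5600
z = |12 − 7| / 2.5600 = 5 / 2.5600 ≈ 1.9531

1.95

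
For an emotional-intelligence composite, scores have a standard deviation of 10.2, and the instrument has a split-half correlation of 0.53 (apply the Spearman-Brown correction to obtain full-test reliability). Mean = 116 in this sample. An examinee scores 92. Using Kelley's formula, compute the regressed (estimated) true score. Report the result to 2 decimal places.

99.37

Full-length reliability (Spearman-Brown) = 2(0.53)/(1+0.53) ≈ 0.693
T̂ = r·X + (1 − r)·M = 0.693×92 + 0.307×116 ≈ 63.739 + 35.634 ≈ 99.373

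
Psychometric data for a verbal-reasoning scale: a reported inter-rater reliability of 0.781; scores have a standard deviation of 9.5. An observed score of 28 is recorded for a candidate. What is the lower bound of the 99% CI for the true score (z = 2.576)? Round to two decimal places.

SEM = 9.5000 · √(1 − 0.7810) = 9.5000 · √0.2190 ≈ 9.5000 · 0.4680 ≈ 4.4458
2.576 · SEM ≈ 11.4523
Lower limit = 28 − 11.4523 ≈ 16.5477

16.55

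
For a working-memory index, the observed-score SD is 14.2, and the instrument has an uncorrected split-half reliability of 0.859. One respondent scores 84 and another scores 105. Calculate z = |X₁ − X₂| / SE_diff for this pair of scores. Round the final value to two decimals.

Full-length reliability (Spearman-Brown) = 2(0.859)/(1+0.859) ≃ 0.924
The standard error of measurement is 14.200×√(1 − 0.924) ≃ 14.200×0.275 ≃ 3.911.
SE_diff = SEM × √2 ≃ 3.911 × 1.414 ≃ 5.531
z = |84 − 105| / 5.531 = 21 / 5.531 ≃ 3.797

3.80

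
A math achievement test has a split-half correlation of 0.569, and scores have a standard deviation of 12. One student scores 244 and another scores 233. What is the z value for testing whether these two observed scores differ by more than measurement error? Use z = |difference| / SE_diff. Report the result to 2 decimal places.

1.24

r_full = 2·0.569 / (1 + 0.569) ≈ 0.7253
SEM = 12.0000 × √(1 − 0.7253) = 12.0000 × √0.2747 ≈ 12.0000 × 0.5241 ≈ 6.2894
Standard error of the difference = 6.2894·√2 ≈ 8.8945
z = |244 − 233| / 8.8945 = 11 / 8.8945 ≈ 1.2367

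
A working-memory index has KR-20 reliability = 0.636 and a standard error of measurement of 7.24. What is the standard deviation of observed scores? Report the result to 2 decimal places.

12.00

SD = 7.24 / √(1 − 0.636) ≈ 12.0002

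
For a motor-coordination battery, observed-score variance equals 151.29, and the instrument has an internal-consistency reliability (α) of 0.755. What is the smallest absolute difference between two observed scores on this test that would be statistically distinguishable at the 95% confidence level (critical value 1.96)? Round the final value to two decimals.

16.88

SD = √151.29 ≈ 12.3000
SEM = 12.3000*√(1 − 0.7550) ≈ 6.0882
Standard error of the difference = 6.0882·√2 ≈ 8.6100
Minimum reliable difference = 1.96 * SE_diff ≈ 1.96 * 8.6100 ≈ 16.8756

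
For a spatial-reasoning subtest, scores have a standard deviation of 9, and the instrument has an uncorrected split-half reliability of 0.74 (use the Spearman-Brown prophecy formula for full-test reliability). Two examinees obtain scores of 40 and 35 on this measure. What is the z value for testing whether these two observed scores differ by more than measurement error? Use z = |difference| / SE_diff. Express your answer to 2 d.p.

Full-length reliability (Spearman-Brown) = 2(0.74)/(1+0.74) ≃ 0.8506
SEM = 9.0000·√(1 − 0.8506) ≃ 3.4790
Standard error of the difference = 3.4790·√2 ≃ 4.9201
z = |40 − 35| / 4.9201 = 5 / 4.9201 ≃ 1.0162

1.02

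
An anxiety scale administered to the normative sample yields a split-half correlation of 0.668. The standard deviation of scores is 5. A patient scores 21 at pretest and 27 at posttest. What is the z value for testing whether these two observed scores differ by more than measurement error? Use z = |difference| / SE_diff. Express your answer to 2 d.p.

Spearman-Brown: r = 2(0.668) / (1 + 0.668) = 1.3360 / 1.6680 ≈ 0.8010
SEM = 5.0000 × √(1 − 0.8010) = 5.0000 × √0.1990 ≈ 5.0000 × 0.4461 ≈ 2.2307
Standard error of the difference = 2.2307·√2 ≈ 3.1547
z = 6 / 3.1547 ≈ 1.9019

1.90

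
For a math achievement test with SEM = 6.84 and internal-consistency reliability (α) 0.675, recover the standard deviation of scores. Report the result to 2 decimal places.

12.00

SD = SEM / √(1 − r) = 6.84 / √0.3250 ≃ 6.84 / 0.5701 ≃ 11.9982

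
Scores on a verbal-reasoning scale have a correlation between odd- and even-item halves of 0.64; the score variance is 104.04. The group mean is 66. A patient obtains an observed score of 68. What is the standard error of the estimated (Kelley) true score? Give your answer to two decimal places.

SD = √104.04 = 10.20000
Full-length reliability (Spearman-Brown) = 2(0.64)/(1+0.64) ≈ 0.78049
SE_est = 10.20000·√(0.78049·0.21951) ≈ 4.22194

4.22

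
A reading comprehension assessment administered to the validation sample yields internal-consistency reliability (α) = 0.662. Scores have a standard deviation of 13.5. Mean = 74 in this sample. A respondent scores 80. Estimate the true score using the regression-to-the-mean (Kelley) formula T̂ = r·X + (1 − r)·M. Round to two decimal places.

T̂ = r·X + (1 − r)·M = 0.6620*80 + 0.3380*74 = 52.9600 + 25.0120 ≈ 77.9720

77.97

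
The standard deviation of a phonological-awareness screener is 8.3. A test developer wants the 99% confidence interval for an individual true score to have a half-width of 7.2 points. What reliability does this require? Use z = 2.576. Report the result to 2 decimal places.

0.89

Required SEM = 7.2 / 2.576 ≈ 2.79503
r = 1 − (2.79503/8.3)² ≈ 1 − 0.11340 ≈ 0.88660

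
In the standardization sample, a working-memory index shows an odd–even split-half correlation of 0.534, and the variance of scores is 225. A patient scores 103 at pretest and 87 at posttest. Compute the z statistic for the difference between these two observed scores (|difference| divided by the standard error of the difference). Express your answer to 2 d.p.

SD = √225 ≈ 15.00000
r_full = 2·0.534 / (1 + 0.534) ≈ 0.69622
SEM = 15.00000 × √(1 − 0.69622) = 15.00000 × √0.30378 ≈ 15.00000 × 0.55116 ≈ 8.26745
SE_diff = √2 × SEM ≈ 11.69194
z = |103 − 87| / 11.69194 = 16 / 11.69194 ≈ 1.36846

1.37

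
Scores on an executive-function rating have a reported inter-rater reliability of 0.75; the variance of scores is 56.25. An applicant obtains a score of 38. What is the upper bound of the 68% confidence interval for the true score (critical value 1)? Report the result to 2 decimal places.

SD = √56.25 = 7.500
SEM = 7.500 · √(1 − 0.750) = 7.500 · √0.250 ≃ 7.500 · 0.500 ≃ 3.750
Half-width = 1·3.750 ≃ 3.750
Upper limit = 38 + 3.750 ≃ 41.750

41.75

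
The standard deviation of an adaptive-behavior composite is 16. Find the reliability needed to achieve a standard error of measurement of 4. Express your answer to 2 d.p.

0.94

r = 1 − (SEM / SD)² = 1 − (4.00000 / 16)² ≈ 1 − 0.06250 ≈ 0.93750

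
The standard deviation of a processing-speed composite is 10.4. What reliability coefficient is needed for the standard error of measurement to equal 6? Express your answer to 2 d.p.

Required reliability = 1 − (SEM/SD)² = 1 − 0.33284 ≈ 0.66716

0.67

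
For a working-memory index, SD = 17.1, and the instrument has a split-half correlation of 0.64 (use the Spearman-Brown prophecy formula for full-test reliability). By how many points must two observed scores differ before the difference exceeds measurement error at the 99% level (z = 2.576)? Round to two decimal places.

r_full = 2·0.64 / (1 + 0.64) ≈ 0.78049
SEM = 17.10000*√(1 − 0.78049) ≈ 8.01171
SE_diff = √2 * SEM ≈ 11.33027
Smallest detectable difference = 2.576*11.33027 ≈ 29.18679

29.19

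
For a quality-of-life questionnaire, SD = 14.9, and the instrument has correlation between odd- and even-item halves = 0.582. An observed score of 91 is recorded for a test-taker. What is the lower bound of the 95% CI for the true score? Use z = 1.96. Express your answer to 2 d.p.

Full-length reliability (Spearman-Brown) = 2(0.582)/(1+0.582) ≈ 0.736
SEM = 14.900×√(1 − 0.736) ≈ 7.659
1.96 × SEM ≈ 15.012
Lower limit = 91 − 15.012 ≈ 75.988

75.99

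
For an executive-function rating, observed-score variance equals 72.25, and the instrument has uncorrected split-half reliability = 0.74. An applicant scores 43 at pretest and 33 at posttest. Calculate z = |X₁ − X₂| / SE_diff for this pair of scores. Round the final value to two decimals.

2.15

SD = √72.25 ≈ 8.50000
Spearman-Brown: r = 2(0.74) / (1 + 0.74) = 1.48000 / 1.74000 ≈ 0.85057
SEM = 8.50000 × √(1 − 0.85057) = 8.50000 × √0.14943 ≈ 8.50000 × 0.38656 ≈ 3.28572
SE_diff = √2 × SEM ≈ 4.64671
z = |43 − 33| / 4.64671 = 10 / 4.64671 ≈ 2.15206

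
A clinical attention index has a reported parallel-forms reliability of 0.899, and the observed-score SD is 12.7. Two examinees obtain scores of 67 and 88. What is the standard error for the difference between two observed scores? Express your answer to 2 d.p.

SEM = 12.700×√(1 − 0.899) ≃ 4.036
SE_diff = √2 × SEM ≃ 5.708

5.71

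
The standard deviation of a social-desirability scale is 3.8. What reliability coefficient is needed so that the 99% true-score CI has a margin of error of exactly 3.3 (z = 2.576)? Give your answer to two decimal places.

0.89

SEM needed = half-width / z = 3.3/2.576 ≃ 1.2811
r = 1 − (SEM / SD)² = 1 − (1.2811 / 3.8)² ≃ 1 − 0.1136 ≃ 0.8864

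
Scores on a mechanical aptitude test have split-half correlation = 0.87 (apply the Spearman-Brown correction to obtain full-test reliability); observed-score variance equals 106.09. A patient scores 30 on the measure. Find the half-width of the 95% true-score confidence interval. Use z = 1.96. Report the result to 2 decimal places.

5.32

σ = 106.09^(1/2) = 10.3000
r_full = 2·0.87 / (1 + 0.87) ≃ 0.9305
The standard error of measurement is 10.3000×√(1 − 0.9305) ≃ 10.3000×0.2637 ≃ 2.7157.
Margin = 1.96 × 2.7157 ≃ 5.3228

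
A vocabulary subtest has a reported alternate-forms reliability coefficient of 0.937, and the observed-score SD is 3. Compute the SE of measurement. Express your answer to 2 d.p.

The standard error of measurement is 3.00000×√(1 − 0.93700) ≈ 3.00000×0.25100 ≈ 0.75299.

0.75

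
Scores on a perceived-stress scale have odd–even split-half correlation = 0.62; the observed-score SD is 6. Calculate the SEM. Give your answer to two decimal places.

Full-length reliability (Spearman-Brown) = 2(0.62)/(1+0.62) ≈ 0.765
SEM = 6.000 * √(1 − 0.765) = 6.000 * √0.235 ≈ 6.000 * 0.484 ≈ 2.906

2.91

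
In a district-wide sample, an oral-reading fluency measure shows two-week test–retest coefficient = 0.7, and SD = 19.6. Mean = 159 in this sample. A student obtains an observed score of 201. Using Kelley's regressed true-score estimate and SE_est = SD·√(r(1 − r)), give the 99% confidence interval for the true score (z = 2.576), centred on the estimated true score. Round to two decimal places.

[165.26, 211.54]

T̂ = 0.7000(201) + 0.3000(159) ≈ 188.4000
SE_est = SD × √(r(1 − r)) = 19.6000 × √0.2100 ≈ 19.6000 × 0.4583 ≈ 8.9818
CI = 188.4000 ± 2.576 × 8.9818 → [165.2628, 211.5372]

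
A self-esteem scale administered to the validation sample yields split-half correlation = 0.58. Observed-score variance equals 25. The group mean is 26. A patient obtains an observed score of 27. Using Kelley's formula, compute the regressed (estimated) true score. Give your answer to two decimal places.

26.73

r_full = 2·0.58 / (1 + 0.58) ≈ 0.7342
Estimated true score = 0.7342×27 + (1 − 0.7342)×26 ≈ 26.7342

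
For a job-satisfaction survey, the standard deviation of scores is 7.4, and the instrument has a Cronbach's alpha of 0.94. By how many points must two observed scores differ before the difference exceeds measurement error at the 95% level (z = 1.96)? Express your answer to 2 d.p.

SEM = 7.40000 * √(1 − 0.94000) = 7.40000 * √0.06000 ≈ 7.40000 * 0.24495 ≈ 1.81262
SE_diff = √2 * SEM ≈ 2.56344
Minimum reliable difference = 1.96 * SE_diff ≈ 1.96 * 2.56344 ≈ 5.02433

5.02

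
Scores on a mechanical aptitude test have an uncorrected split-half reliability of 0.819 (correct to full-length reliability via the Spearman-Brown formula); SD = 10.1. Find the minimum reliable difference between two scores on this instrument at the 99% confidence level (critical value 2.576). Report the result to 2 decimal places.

11.61

Spearman-Brown: r = 2(0.819) / (1 + 0.819) = 1.6380 / 1.8190 ≈ 0.9005
SEM = 10.1000·√(1 − 0.9005) ≈ 3.1860
Standard error of the difference = 3.1860·√2 ≈ 4.5057
Smallest detectable difference = 2.576·4.5057 ≈ 11.6066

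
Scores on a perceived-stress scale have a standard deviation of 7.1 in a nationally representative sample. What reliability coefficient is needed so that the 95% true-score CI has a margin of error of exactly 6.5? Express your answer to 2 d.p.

SEM needed = half-width / z = 6.5/1.96 ≈ 3.316
Required reliability = 1 − (SEM/SD)² = 1 − 0.218 ≈ 0.782

0.78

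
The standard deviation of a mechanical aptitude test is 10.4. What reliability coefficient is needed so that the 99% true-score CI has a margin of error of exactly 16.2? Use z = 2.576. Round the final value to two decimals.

Required SEM = 16.2 / 2.576 ≈ 6.2888
Required reliability = 1 − (SEM/SD)² = 1 − 0.3657 ≈ 0.6343

0.63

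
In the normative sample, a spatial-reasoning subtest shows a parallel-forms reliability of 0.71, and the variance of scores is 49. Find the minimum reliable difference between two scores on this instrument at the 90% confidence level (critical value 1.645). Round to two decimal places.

σ = 49^(1/2) = 7.000
The standard error of measurement is 7.000*√(1 − 0.710) ≈ 7.000*0.539 ≈ 3.770.
SE_diff = SEM * √2 ≈ 3.770 * 1.414 ≈ 5.331
Minimum reliable difference = 1.645 * SE_diff ≈ 1.645 * 5.331 ≈ 8.770

8.77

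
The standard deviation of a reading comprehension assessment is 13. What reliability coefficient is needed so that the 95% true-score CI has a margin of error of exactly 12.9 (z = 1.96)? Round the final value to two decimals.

0.74

SEM needed = half-width / z = 12.9/1.96 ≈ 6.582
Required reliability = 1 − (SEM/SD)² = 1 − 0.256 ≈ 0.744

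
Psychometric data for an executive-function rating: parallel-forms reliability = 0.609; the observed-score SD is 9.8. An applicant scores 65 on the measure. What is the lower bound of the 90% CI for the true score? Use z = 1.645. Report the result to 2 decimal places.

SEM = 9.800 * √(1 − 0.609) = 9.800 * √0.391 ≈ 9.800 * 0.625 ≈ 6.128
Half-width = 1.645*6.128 ≈ 10.080
Lower limit = 65 − 10.080 ≈ 54.920

54.92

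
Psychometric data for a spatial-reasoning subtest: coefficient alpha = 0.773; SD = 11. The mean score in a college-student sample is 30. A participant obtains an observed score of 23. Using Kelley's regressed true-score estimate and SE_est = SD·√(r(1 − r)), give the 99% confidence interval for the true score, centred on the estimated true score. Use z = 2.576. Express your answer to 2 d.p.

[12.72, 36.46]

T̂ = 0.7730(23) + 0.2270(30) ≃ 24.5890
SE_est = 11.0000·√[r(1 − r)] ≃ 4.6078
CI = 24.5890 ± 2.576 * 4.6078 → [12.7193, 36.4587]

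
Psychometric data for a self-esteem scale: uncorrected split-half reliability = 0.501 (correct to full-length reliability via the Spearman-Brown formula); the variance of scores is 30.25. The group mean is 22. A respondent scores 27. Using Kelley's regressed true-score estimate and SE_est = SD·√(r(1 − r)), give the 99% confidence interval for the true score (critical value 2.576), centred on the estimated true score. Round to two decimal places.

SD = √30.25 = 5.500
Spearman-Brown: r = 2(0.501) / (1 + 0.501) = 1.002 / 1.501 ≈ 0.668
T̂ = r·X + (1 − r)·M = 0.668×27 + 0.332×22 ≈ 18.024 + 7.314 ≈ 25.338
SE_est = SD × √(r(1 − r)) = 5.500 × √0.222 ≈ 5.500 × 0.471 ≈ 2.591
CI = 25.338 ± 2.576 × 2.591 → [18.663, 32.012]

[18.66, 32.01]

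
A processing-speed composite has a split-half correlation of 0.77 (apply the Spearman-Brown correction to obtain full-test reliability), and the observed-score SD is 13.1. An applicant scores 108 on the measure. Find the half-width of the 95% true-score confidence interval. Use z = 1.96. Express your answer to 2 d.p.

r_full = 2·0.77 / (1 + 0.77) ≈ 0.87006
SEM = 13.10000 * √(1 − 0.87006) = 13.10000 * √0.12994 ≈ 13.10000 * 0.36048 ≈ 4.72225
1.96 * SEM ≈ 9.25560

9.26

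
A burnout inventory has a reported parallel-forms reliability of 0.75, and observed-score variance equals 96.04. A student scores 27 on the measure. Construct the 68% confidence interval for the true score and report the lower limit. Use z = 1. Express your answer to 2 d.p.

SD = √96.04 ≈ 9.800
SEM = 9.800*√(1 − 0.750) ≈ 4.900
Half-width = 1*4.900 ≈ 4.900
Lower limit = 27 − 4.900 ≈ 22.100

22.10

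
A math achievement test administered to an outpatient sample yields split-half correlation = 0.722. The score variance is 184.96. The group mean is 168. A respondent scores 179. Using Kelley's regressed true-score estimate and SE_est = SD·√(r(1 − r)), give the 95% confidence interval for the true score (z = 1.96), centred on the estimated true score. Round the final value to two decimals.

SD = √184.96 ≈ 13.6000
r_full = 2·0.722 / (1 + 0.722) ≈ 0.8386
T̂ = 0.8386(179) + 0.1614(168) ≈ 177.2242
SE_est = SD * √(r(1 − r)) = 13.6000 * √0.1354 ≈ 13.6000 * 0.3679 ≈ 5.0039
95% CI: 177.2242 ± 9.8077 ≈ (167.4164, 187.0319)

[167.42, 187.03]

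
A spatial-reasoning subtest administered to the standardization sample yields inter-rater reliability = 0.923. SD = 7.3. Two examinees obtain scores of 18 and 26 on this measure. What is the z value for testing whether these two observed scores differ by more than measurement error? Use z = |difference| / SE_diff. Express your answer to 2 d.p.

The standard error of measurement is 7.300*√(1 − 0.923) ≃ 7.300*0.277 ≃ 2.026.
Standard error of the difference = 2.026·√2 ≃ 2.865
z = |18 − 26| / 2.865 = 8 / 2.865 ≃ 2.793

2.79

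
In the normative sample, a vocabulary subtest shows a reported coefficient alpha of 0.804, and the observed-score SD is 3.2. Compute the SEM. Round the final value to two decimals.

The standard error of measurement is 3.200×√(1 − 0.804) ≃ 3.200×0.443 ≃ 1.417.

1.42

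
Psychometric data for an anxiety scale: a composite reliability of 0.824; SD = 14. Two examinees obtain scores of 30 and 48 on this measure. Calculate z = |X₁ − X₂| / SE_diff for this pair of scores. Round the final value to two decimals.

SEM = 14.000 × √(1 − 0.824) = 14.000 × √0.176 ≈ 14.000 × 0.420 ≈ 5.873
Standard error of the difference = 5.873·√2 ≈ 8.306
z = |30 − 48| / 8.306 = 18 / 8.306 ≈ 2.167

2.17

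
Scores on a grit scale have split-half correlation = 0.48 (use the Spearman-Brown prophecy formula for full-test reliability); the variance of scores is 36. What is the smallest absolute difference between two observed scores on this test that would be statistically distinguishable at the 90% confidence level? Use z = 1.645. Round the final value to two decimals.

8.27

σ = 36^(1/2) = 6.0000
r_full = 2·0.48 / (1 + 0.48) ≃ 0.6486
The standard error of measurement is 6.0000·√(1 − 0.6486) ≃ 6.0000·0.5927 ≃ 3.5565.
SE_diff = SEM · √2 ≃ 3.5565 · 1.4142 ≃ 5.0296
Smallest detectable difference = 1.645·5.0296 ≃ 8.2738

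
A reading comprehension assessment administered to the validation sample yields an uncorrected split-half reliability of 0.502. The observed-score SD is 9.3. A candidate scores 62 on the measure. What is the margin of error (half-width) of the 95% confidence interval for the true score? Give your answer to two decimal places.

Spearman-Brown: r = 2(0.502) / (1 + 0.502) = 1.004 / 1.502 ≈ 0.668
SEM = 9.300*√(1 − 0.668) ≈ 5.355
Half-width = 1.96*5.355 ≈ 10.496

10.50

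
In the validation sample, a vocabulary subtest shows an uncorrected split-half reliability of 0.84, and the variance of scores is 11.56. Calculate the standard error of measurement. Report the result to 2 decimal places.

1.00

SD = √11.56 ≃ 3.400
r_full = 2·0.84 / (1 + 0.84) ≃ 0.913
The standard error of measurement is 3.400×√(1 − 0.913) ≃ 3.400×0.295 ≃ 1.003.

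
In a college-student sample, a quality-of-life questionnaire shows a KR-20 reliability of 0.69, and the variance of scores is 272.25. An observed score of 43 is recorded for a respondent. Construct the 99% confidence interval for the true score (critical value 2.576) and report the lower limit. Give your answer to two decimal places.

19.33

σ = 272.25^(1/2) = 16.5000
SEM = 16.5000 * √(1 − 0.6900) = 16.5000 * √0.3100 ≃ 16.5000 * 0.5568 ≃ 9.1868
2.576 * SEM ≃ 23.6652
Lower limit = 43 − 23.6652 ≃ 19.3348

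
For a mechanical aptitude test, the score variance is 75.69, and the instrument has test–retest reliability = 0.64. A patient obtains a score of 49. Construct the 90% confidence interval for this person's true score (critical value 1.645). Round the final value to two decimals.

[40.41, 57.59]

σ = 75.69^(1/2) = 8.70000
The standard error of measurement is 8.70000×√(1 − 0.64000) ≈ 8.70000×0.60000 ≈ 5.22000.
Half-width = 1.645×5.22000 ≈ 8.58690
CI = 49 ± 8.58690 → [40.41310, 57.58690]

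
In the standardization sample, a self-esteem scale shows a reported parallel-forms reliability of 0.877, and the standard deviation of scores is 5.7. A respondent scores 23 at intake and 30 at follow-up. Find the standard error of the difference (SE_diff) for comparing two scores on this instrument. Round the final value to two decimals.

2.83

SEM = 5.7000·√(1 − 0.8770) ≈ 1.9991
SE_diff = √2 · SEM ≈ 2.8271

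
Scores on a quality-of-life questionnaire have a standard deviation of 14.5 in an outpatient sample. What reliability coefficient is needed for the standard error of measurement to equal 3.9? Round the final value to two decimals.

r = 1 − (SEM / SD)² = 1 − (3.9000 / 14.5)² ≈ 1 − 0.0723 ≈ 0.9277

0.93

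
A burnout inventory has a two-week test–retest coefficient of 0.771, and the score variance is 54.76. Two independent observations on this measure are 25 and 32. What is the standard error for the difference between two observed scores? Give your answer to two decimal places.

σ = 54.76^(1/2) = 7.40000
SEM = 7.40000 · √(1 − 0.77100) = 7.40000 · √0.22900 ≈ 7.40000 · 0.47854 ≈ 3.54119
Standard error of the difference = 3.54119·√2 ≈ 5.00800

5.01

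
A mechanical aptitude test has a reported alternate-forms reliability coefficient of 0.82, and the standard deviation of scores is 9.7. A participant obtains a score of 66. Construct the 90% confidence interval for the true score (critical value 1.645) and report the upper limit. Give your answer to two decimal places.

72.77

SEM = 9.700 · √(1 − 0.820) = 9.700 · √0.180 ≈ 9.700 · 0.424 ≈ 4.115
1.645 · SEM ≈ 6.770
Upper bound: 66 + 6.770 = 72.770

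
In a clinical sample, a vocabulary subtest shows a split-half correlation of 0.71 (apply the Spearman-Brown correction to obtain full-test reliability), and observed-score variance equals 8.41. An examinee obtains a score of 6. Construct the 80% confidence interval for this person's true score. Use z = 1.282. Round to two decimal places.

σ = 8.41^(1/2) = 2.9000
r_full = 2·0.71 / (1 + 0.71) ≈ 0.8304
The standard error of measurement is 2.9000×√(1 − 0.8304) ≈ 2.9000×0.4118 ≈ 1.1943.
Margin = 1.282 × 1.1943 ≈ 1.5310
CI = 6 ± 1.5310 → [4.4690, 7.5310]

[4.47, 7.53]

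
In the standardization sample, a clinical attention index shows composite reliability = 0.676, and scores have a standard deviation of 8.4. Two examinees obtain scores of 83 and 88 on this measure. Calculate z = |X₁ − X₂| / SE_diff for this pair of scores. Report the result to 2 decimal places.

0.74

SEM = 8.4000 * √(1 − 0.6760) = 8.4000 * √0.3240 ≃ 8.4000 * 0.5692 ≃ 4.7814
SE_diff = SEM * √2 ≃ 4.7814 * 1.4142 ≃ 6.7619
z = 5 / 6.7619 ≃ 0.7394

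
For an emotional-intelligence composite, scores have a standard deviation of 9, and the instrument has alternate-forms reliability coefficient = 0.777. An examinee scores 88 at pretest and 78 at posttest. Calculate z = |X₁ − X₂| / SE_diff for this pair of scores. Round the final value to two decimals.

1.66

SEM = 9.000×√(1 − 0.777) ≈ 4.250
SE_diff = SEM × √2 ≈ 4.250 × 1.414 ≈ 6.010
z = |88 − 78| / 6.010 = 10 / 6.010 ≈ 1.664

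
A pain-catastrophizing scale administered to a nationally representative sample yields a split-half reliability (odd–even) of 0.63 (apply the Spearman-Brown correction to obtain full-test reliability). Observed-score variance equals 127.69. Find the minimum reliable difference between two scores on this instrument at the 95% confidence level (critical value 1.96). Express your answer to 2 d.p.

14.92

SD = √127.69 ≈ 11.3000
r_full = 2·0.63 / (1 + 0.63) ≈ 0.7730
SEM = 11.3000×√(1 − 0.7730) ≈ 5.3838
SE_diff = √2 × SEM ≈ 7.6138
Minimum reliable difference = 1.96 × SE_diff ≈ 1.96 × 7.6138 ≈ 14.9230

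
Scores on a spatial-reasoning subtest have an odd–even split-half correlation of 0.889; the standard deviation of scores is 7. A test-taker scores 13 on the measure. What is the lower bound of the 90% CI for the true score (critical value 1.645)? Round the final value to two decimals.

Spearman-Brown: r = 2(0.889) / (1 + 0.889) = 1.7780 / 1.8890 ≈ 0.9412
SEM = 7.0000·√(1 − 0.9412) ≈ 1.6969
Half-width = 1.645·1.6969 ≈ 2.7913
Lower bound: 13 − 2.7913 = 10.2087

10.21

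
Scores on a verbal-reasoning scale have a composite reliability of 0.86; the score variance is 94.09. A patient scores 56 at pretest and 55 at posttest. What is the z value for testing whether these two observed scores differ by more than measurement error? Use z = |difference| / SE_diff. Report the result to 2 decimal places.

0.19

SD = √94.09 ≃ 9.7000
SEM = 9.7000 · √(1 − 0.8600) = 9.7000 · √0.1400 ≃ 9.7000 · 0.3742 ≃ 3.6294
Standard error of the difference = 3.6294·√2 ≃ 5.1328
z = |56 − 55| / 5.1328 = 1 / 5.1328 ≃ 0.1948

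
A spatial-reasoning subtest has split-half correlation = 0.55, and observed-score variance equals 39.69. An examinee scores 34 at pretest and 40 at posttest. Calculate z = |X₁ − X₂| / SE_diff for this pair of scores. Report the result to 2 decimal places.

SD = √39.69 = 6.3000
Full-length reliability (Spearman-Brown) = 2(0.55)/(1+0.55) ≃ 0.7097
The standard error of measurement is 6.3000×√(1 − 0.7097) ≃ 6.3000×0.5388 ≃ 3.3945.
SE_diff = SEM × √2 ≃ 3.3945 × 1.4142 ≃ 4.8006
z = 6 / 4.8006 ≃ 1.2498

1.25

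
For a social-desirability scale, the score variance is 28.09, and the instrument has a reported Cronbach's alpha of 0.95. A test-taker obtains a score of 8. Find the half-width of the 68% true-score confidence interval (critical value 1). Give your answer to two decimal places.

SD = √28.09 = 5.3000
The standard error of measurement is 5.3000*√(1 − 0.9500) ≈ 5.3000*0.2236 ≈ 1.1851.
Margin = 1 * 1.1851 ≈ 1.1851

1.19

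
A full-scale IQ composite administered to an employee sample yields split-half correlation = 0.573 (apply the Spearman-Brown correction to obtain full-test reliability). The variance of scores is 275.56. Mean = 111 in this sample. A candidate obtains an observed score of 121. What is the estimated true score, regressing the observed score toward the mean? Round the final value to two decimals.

118.29

Full-length reliability (Spearman-Brown) = 2(0.573)/(1+0.573) ≈ 0.729
T̂ = 0.729(121) + 0.271(111) ≈ 118.285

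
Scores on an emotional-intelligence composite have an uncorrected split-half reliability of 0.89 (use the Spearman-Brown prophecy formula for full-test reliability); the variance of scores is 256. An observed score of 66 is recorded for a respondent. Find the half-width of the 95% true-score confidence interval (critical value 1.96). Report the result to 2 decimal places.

7.57

σ = 256^(1/2) = 16.000
Spearman-Brown: r = 2(0.89) / (1 + 0.89) = 1.780 / 1.890 ≈ 0.942
The standard error of measurement is 16.000×√(1 − 0.942) ≈ 16.000×0.241 ≈ 3.860.
1.96 × SEM ≈ 7.566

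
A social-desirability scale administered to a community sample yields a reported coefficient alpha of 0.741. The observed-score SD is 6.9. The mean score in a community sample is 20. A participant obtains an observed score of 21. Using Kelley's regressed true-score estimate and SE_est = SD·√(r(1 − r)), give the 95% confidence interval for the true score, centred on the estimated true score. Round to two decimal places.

[14.82, 26.67]

T̂ = 0.7410(21) + 0.2590(20) ≈ 20.7410
SE_est = SD · √(r(1 − r)) = 6.9000 · √0.1919 ≈ 6.9000 · 0.4381 ≈ 3.0228
95% CI: 20.7410 ± 5.9247 ≈ (14.8163, 26.6657)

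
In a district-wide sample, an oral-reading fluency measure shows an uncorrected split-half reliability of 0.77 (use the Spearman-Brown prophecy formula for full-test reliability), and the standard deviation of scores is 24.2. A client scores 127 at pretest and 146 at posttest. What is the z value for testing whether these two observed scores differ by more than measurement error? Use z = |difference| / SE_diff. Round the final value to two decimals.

Full-length reliability (Spearman-Brown) = 2(0.77)/(1+0.77) ≈ 0.870
The standard error of measurement is 24.200×√(1 − 0.870) ≈ 24.200×0.360 ≈ 8.724.
SE_diff = √2 × SEM ≈ 12.337
z = |127 − 146| / 12.337 = 19 / 12.337 ≈ 1.540

1.54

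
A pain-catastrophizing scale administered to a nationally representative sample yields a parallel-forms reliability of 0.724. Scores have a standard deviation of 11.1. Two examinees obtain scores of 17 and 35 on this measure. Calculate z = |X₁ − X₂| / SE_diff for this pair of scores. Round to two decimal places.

2.18

SEM = 11.1000*√(1 − 0.7240) ≈ 5.8315
SE_diff = SEM * √2 ≈ 5.8315 * 1.4142 ≈ 8.2469
z = 18 / 8.2469 ≈ 2.1826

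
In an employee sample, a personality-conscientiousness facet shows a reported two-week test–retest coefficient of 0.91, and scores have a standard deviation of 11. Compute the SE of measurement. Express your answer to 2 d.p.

SEM = 11.000 × √(1 − 0.910) = 11.000 × √0.090 ≈ 11.000 × 0.300 ≈ 3.300

3.30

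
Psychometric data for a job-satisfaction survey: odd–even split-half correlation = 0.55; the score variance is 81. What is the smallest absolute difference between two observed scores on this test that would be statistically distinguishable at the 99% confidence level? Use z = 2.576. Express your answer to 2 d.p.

17.67

σ = 81^(1/2) = 9.0000
Full-length reliability (Spearman-Brown) = 2(0.55)/(1+0.55) ≈ 0.7097
SEM = 9.0000 · √(1 − 0.7097) = 9.0000 · √0.2903 ≈ 9.0000 · 0.5388 ≈ 4.8493
SE_diff = SEM · √2 ≈ 4.8493 · 1.4142 ≈ 6.8580
Smallest detectable difference = 2.576·6.8580 ≈ 17.6662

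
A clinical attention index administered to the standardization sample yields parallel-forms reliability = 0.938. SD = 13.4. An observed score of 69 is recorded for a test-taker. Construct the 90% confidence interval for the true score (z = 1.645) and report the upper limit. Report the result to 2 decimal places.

The standard error of measurement is 13.4000·√(1 − 0.9380) ≈ 13.4000·0.2490 ≈ 3.3366.
Half-width = 1.645·3.3366 ≈ 5.4887
Upper bound: 69 + 5.4887 = 74.4887

74.49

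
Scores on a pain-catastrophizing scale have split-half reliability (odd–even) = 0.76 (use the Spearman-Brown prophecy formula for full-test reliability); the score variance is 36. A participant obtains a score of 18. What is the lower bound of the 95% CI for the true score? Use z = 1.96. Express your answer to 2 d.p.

SD = √36 = 6.0000
Spearman-Brown: r = 2(0.76) / (1 + 0.76) = 1.5200 / 1.7600 ≃ 0.8636
SEM = 6.0000·√(1 − 0.8636) ≃ 2.2156
1.96 · SEM ≃ 4.3427
Lower limit = 18 − 4.3427 ≃ 13.6573

13.66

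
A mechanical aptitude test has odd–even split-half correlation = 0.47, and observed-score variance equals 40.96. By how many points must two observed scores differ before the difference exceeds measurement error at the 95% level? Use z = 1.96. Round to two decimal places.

SD = √40.96 ≈ 6.4000
Full-length reliability (Spearman-Brown) = 2(0.47)/(1+0.47) ≈ 0.6395
SEM = 6.4000·√(1 − 0.6395) ≈ 3.8429
Standard error of the difference = 3.8429·√2 ≈ 5.4347
Smallest detectable difference = 1.96·5.4347 ≈ 10.6520

10.65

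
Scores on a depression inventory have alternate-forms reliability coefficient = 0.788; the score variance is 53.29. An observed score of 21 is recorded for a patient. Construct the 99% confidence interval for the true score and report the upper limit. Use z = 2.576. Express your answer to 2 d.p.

29.66

SD = √53.29 ≈ 7.3000
SEM = 7.3000 * √(1 − 0.7880) = 7.3000 * √0.2120 ≈ 7.3000 * 0.4604 ≈ 3.3612
2.576 * SEM ≈ 8.6584
Upper bound: 21 + 8.6584 = 29.6584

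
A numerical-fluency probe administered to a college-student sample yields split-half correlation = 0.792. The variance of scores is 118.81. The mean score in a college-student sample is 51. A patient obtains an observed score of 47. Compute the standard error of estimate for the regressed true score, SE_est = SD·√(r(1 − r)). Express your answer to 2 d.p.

σ = 118.81^(1/2) = 10.900
r_full = 2·0.792 / (1 + 0.792) ≈ 0.884
SE_est = SD * √(r(1 − r)) = 10.900 * √0.103 ≈ 10.900 * 0.320 ≈ 3.491

3.49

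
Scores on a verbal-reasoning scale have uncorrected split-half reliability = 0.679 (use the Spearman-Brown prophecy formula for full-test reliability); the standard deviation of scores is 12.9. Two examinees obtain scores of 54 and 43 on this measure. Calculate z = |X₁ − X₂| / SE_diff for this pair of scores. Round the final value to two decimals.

1.38

Spearman-Brown: r = 2(0.679) / (1 + 0.679) = 1.35800 / 1.67900 ≈ 0.80881
SEM = 12.90000*√(1 − 0.80881) ≈ 5.64049
SE_diff = SEM * √2 ≈ 5.64049 * 1.41421 ≈ 7.97686
z = |54 − 43| / 7.97686 = 11 / 7.97686 ≈ 1.37899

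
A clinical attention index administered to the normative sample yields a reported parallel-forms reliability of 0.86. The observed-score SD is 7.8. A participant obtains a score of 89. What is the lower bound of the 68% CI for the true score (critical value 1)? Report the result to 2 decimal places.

SEM = 7.8000×√(1 − 0.8600) ≈ 2.9185
Half-width = 1×2.9185 ≈ 2.9185
Lower limit = 89 − 2.9185 ≈ 86.0815

86.08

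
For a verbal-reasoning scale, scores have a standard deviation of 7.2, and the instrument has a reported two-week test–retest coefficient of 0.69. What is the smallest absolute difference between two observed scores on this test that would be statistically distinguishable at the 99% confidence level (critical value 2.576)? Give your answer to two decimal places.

The standard error of measurement is 7.2000*√(1 − 0.6900) ≃ 7.2000*0.5568 ≃ 4.0088.
SE_diff = SEM * √2 ≃ 4.0088 * 1.4142 ≃ 5.6693
Minimum reliable difference = 2.576 * SE_diff ≃ 2.576 * 5.6693 ≃ 14.6041

14.60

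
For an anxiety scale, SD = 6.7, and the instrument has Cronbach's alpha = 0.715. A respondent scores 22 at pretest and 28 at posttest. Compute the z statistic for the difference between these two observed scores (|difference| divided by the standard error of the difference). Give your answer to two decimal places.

1.19

SEM = 6.7000·√(1 − 0.7150) ≈ 3.5768
SE_diff = √2 · SEM ≈ 5.0584
z = |22 − 28| / 5.0584 = 6 / 5.0584 ≈ 1.1861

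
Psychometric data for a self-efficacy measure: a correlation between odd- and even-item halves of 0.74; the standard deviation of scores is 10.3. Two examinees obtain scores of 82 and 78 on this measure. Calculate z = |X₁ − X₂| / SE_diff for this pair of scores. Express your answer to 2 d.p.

0.71

Spearman-Brown: r = 2(0.74) / (1 + 0.74) = 1.4800 / 1.7400 ≈ 0.8506
SEM = 10.3000·√(1 − 0.8506) ≈ 3.9815
SE_diff = SEM · √2 ≈ 3.9815 · 1.4142 ≈ 5.6307
z = 4 / 5.6307 ≈ 0.7104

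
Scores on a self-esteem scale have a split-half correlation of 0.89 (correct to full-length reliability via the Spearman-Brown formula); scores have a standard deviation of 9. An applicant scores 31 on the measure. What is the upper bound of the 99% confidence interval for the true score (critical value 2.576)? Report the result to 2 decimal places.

36.59

Full-length reliability (Spearman-Brown) = 2(0.89)/(1+0.89) ≃ 0.942
SEM = 9.000 * √(1 − 0.942) = 9.000 * √0.058 ≃ 9.000 * 0.241 ≃ 2.171
Half-width = 2.576*2.171 ≃ 5.593
Upper limit = 31 + 5.593 ≃ 36.593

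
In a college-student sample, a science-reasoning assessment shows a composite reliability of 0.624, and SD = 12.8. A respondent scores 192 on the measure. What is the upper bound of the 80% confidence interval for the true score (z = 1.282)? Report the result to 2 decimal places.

202.06

The standard error of measurement is 12.8000·√(1 − 0.6240) ≃ 12.8000·0.6132 ≃ 7.8488.
Margin = 1.282 · 7.8488 ≃ 10.0622
Upper limit = 192 + 10.0622 ≃ 202.0622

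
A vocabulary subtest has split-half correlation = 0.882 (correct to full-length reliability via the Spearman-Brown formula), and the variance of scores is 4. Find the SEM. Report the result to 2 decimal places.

0.50

SD = √4 ≈ 2.000
r_full = 2·0.882 / (1 + 0.882) ≈ 0.937
SEM = 2.000 · √(1 − 0.937) = 2.000 · √0.063 ≈ 2.000 · 0.250 ≈ 0.501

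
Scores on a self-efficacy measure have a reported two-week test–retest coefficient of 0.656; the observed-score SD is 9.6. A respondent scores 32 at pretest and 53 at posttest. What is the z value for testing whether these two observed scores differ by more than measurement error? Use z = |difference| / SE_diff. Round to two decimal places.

2.64

SEM = 9.6000 · √(1 − 0.6560) = 9.6000 · √0.3440 ≃ 9.6000 · 0.5865 ≃ 5.6305
Standard error of the difference = 5.6305·√2 ≃ 7.9628
z = 21 / 7.9628 ≃ 2.6373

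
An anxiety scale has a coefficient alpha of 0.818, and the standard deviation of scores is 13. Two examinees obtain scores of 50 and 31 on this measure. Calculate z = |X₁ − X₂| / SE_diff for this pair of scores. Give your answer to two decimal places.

2.42

SEM = 13.00000*√(1 − 0.81800) ≃ 5.54599
SE_diff = SEM * √2 ≃ 5.54599 * 1.41421 ≃ 7.84321
z = |50 − 31| / 7.84321 = 19 / 7.84321 ≃ 2.42248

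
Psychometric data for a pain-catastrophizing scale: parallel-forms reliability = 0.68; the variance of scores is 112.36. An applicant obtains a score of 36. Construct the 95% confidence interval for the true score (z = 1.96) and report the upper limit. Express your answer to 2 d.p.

σ = 112.36^(1/2) = 10.60000
The standard error of measurement is 10.60000*√(1 − 0.68000) ≈ 10.60000*0.56569 ≈ 5.99627.
1.96 * SEM ≈ 11.75268
Upper bound: 36 + 11.75268 = 47.75268

47.75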